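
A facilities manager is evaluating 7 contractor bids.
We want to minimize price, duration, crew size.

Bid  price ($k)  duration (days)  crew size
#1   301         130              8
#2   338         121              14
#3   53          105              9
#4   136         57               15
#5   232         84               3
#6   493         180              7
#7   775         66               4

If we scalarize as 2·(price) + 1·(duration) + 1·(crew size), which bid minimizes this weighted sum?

#3

#1: 2·301 + 1·130 + 1·8 = 740
#2: 2·338 + 1·121 + 1·14 = 811
#3: 2·53 + 1·105 + 1·9 = 220
#4: 2·136 + 1·57 + 1·15 = 344
#5: 2·232 + 1·84 + 1·3 = 551
#6: 2·493 + 1·180 + 1·7 = 1173
#7: 2·775 + 1·66 + 1·4 = 1620
Lowest: #3 at 220.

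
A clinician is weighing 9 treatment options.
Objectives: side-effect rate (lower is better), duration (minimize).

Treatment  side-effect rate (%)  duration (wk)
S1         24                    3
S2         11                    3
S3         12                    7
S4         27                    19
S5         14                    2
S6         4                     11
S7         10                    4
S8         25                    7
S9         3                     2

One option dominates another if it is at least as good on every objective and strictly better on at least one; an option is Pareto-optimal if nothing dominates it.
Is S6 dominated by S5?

No

S5 vs S6: S5 is worse on side-effect rate (14 vs 4), so it does not dominate S6.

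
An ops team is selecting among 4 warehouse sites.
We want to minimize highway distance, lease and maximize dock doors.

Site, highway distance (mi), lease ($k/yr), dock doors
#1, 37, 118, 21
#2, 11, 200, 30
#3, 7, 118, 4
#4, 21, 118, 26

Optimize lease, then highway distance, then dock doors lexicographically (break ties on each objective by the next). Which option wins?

#3

First minimize lease: best is 118, kept {#1, #3, #4}.
Then minimize highway distance: best is 7, kept {#3}.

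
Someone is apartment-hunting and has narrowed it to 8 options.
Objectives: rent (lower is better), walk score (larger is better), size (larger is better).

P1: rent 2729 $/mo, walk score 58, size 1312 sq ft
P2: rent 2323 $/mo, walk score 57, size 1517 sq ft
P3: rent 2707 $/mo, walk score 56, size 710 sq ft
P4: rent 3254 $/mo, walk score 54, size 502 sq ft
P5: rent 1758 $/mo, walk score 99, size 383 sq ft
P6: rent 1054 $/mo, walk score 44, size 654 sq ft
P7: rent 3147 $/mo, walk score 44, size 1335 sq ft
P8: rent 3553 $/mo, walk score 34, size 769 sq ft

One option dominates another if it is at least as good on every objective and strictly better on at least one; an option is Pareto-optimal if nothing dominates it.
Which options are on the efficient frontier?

P1, P2, P5, P6

P1: not dominated.
P2: not dominated (best size).
P3: dominated by P2 (rent 2323≤2707, walk score 57≥56, size 1517≥710).
P4: dominated by P1 (rent 2729≤3254, walk score 58≥54, size 1312≥502).
P5: not dominated (best walk score).
P6: not dominated (best rent).
P7: dominated by P2 (rent 2323≤3147, walk score 57≥44, size 1517≥1335).
P8: dominated by P1 (rent 2729≤3553, walk score 58≥34, size 1312≥769).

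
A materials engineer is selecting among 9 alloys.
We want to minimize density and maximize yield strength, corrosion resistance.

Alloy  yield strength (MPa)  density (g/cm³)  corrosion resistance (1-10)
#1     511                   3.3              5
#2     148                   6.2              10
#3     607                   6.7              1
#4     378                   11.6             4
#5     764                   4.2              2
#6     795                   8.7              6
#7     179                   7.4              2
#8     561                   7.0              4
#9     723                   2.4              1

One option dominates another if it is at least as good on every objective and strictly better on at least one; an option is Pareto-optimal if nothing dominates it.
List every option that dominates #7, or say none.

#1: yield strength 511≥179, density 3.3≤7.4, corrosion resistance 5≥2 — dominates #7.
#5: yield strength 764≥179, density 4.2≤7.4, corrosion resistance 2≥2 — dominates #7.
#8: yield strength 561≥179, density 7.0≤7.4, corrosion resistance 4≥2 — dominates #7.
Others (#2, #3, #4, #6, #9) are each worse than #7 on at least one objective.

#1, #5, #8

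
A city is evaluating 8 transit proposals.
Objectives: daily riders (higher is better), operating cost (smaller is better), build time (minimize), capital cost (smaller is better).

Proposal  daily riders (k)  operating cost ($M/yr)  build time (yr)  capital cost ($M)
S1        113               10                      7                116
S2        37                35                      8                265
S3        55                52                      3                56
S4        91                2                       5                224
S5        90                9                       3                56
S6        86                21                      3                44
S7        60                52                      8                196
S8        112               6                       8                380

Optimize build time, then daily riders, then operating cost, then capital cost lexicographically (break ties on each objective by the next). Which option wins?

S5

First minimize build time: best is 3, kept {S3, S5, S6}.
Then maximize daily riders: best is 90, kept {S5}.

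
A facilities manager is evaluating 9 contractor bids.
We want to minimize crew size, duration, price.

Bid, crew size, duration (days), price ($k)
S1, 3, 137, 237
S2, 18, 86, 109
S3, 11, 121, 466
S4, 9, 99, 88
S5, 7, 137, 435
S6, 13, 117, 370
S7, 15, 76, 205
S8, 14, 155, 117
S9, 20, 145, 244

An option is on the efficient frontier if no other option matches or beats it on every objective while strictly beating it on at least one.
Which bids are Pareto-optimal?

S1: not dominated (best crew size).
S2: not dominated.
S3: dominated by S4 (crew size 9≤11, duration 99≤121, price 88≤466).
S4: not dominated (best price).
S5: dominated by S1 (crew size 3≤7, duration 137≤137, price 237≤435).
S6: dominated by S4 (crew size 9≤13, duration 99≤117, price 88≤370).
S7: not dominated (best duration).
S8: dominated by S4 (crew size 9≤14, duration 99≤155, price 88≤117).
S9: dominated by S1 (crew size 3≤20, duration 137≤145, price 237≤244).

S1, S2, S4, S7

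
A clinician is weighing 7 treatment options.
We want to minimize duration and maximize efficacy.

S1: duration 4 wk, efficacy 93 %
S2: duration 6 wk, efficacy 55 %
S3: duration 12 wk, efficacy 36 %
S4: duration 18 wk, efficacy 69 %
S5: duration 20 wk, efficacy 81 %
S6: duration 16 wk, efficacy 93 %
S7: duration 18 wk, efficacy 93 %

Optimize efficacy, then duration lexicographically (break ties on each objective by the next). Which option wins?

First maximize efficacy: best is 93, kept {S1, S6, S7}.
Then minimize duration: best is 4, kept {S1}.

S1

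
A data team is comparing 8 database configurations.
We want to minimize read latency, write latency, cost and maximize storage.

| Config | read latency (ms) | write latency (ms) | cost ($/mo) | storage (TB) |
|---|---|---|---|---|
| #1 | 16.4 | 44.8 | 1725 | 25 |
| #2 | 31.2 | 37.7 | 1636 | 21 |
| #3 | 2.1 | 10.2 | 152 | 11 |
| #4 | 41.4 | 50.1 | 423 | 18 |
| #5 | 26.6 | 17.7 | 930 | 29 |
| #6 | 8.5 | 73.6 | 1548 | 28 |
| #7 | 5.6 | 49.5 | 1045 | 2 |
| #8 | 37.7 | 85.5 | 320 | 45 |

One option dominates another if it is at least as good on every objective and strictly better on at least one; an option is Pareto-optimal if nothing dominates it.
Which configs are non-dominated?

#1, #3, #4, #5, #6, #8

#1: not dominated.
#2: dominated by #5 (read latency 26.6≤31.2, write latency 17.7≤37.7, cost 930≤1636, storage 29≥21).
#3: not dominated (best read latency).
#4: not dominated.
#5: not dominated.
#6: not dominated.
#7: dominated by #3 (read latency 2.1≤5.6, write latency 10.2≤49.5, cost 152≤1045, storage 11≥2).
#8: not dominated (best storage).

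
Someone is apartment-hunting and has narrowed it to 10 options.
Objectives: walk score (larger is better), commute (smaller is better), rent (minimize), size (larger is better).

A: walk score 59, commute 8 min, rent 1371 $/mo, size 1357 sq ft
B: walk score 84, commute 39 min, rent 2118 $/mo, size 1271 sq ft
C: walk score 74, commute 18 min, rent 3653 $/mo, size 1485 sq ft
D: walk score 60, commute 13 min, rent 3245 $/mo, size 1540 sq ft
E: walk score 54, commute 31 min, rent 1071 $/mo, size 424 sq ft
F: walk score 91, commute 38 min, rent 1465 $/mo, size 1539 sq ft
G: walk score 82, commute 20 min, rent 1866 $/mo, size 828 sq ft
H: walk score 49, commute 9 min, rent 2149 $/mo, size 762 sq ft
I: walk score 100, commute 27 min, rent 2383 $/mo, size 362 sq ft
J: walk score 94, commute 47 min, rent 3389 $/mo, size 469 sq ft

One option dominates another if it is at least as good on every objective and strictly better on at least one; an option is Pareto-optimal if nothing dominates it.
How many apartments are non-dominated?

8

A: not dominated (best commute).
B: dominated by F (walk score 91≥84, commute 38≤39, rent 1465≤2118, size 1539≥1271).
C: not dominated.
D: not dominated (best size).
E: not dominated (best rent).
F: not dominated.
G: not dominated.
H: dominated by A (walk score 59≥49, commute 8≤9, rent 1371≤2149, size 1357≥762).
I: not dominated (best walk score).
J: not dominated.
Pareto-optimal: A, C, D, E, F, G, I, J → 8.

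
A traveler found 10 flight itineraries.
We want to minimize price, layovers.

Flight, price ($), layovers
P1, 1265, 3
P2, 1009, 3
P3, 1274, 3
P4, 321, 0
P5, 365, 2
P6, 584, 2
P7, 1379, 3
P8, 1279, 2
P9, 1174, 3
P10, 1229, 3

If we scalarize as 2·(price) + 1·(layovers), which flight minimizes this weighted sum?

P4

P1: 2·1265 + 1·3 = 2533
P2: 2·1009 + 1·3 = 2021
P3: 2·1274 + 1·3 = 2551
P4: 2·321 + 1·0 = 642
P5: 2·365 + 1·2 = 732
P6: 2·584 + 1·2 = 1170
P7: 2·1379 + 1·3 = 2761
P8: 2·1279 + 1·2 = 2560
P9: 2·1174 + 1·3 = 2351
P10: 2·1229 + 1·3 = 2461
Lowest: P4 at 642.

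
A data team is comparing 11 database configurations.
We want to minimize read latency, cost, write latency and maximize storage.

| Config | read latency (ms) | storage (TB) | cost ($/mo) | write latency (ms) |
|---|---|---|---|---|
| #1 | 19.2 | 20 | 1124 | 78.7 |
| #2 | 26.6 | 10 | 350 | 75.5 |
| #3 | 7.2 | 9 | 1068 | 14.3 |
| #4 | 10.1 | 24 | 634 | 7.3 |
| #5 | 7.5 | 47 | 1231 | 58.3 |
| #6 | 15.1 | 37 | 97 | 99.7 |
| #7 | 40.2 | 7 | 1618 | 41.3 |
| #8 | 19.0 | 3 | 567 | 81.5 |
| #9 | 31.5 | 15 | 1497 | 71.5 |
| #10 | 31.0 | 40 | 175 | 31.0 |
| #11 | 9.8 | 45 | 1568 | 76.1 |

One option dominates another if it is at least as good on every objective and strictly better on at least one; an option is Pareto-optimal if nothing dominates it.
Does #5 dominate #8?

#5 vs #8: #5 is worse on cost (1231 vs 567), so it does not dominate #8.

No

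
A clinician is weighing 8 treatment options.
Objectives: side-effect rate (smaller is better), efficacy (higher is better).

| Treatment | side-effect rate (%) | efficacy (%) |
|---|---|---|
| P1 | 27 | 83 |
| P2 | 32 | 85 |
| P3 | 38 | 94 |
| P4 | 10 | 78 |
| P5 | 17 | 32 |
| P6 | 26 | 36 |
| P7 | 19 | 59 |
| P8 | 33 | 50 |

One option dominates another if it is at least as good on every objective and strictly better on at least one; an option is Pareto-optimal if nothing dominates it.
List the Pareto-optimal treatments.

P1: not dominated.
P2: not dominated.
P3: not dominated (best efficacy).
P4: not dominated (best side-effect rate).
P5: dominated by P4 (side-effect rate 10≤17, efficacy 78≥32).
P6: dominated by P4 (side-effect rate 10≤26, efficacy 78≥36).
P7: dominated by P4 (side-effect rate 10≤19, efficacy 78≥59).
P8: dominated by P1 (side-effect rate 27≤33, efficacy 83≥50).

P1, P2, P3, P4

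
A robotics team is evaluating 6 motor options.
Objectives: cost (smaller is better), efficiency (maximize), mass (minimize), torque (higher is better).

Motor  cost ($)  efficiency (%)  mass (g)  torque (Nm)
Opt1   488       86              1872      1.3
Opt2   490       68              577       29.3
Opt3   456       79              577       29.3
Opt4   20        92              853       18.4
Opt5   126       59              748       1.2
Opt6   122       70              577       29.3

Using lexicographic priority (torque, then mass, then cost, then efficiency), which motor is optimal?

Opt6

First maximize torque: best is 29.3, kept {Opt2, Opt3, Opt6}.
Then minimize mass: best is 577, kept {Opt2, Opt3, Opt6}.
Then minimize cost: best is 122, kept {Opt6}.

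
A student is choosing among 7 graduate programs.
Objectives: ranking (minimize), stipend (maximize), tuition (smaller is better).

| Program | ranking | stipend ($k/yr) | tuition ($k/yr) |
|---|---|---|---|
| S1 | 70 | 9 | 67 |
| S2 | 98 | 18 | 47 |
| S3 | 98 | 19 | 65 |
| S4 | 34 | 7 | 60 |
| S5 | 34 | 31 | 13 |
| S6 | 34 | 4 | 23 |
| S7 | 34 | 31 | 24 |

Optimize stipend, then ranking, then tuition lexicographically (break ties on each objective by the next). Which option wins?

First maximize stipend: best is 31, kept {S5, S7}.
Then minimize ranking: best is 34, kept {S5, S7}.
Then minimize tuition: best is 13, kept {S5}.

S5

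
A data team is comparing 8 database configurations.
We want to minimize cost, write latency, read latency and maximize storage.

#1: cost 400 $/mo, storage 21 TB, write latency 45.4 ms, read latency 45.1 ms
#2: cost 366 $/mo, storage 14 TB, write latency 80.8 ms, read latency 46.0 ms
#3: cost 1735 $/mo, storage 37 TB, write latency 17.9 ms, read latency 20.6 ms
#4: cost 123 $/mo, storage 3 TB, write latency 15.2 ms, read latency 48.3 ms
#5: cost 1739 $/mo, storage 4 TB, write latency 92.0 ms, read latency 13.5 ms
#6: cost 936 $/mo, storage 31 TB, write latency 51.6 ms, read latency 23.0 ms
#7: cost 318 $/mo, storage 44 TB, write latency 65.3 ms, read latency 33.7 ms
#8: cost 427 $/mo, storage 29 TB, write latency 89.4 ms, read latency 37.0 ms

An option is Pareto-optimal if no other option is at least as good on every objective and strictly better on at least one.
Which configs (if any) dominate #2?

#7

#7: cost 318≤366, storage 44≥14, write latency 65.3≤80.8, read latency 33.7≤46.0 — dominates #2.
Others (#1, #3, #4, #5, #6, #8) are each worse than #2 on at least one objective.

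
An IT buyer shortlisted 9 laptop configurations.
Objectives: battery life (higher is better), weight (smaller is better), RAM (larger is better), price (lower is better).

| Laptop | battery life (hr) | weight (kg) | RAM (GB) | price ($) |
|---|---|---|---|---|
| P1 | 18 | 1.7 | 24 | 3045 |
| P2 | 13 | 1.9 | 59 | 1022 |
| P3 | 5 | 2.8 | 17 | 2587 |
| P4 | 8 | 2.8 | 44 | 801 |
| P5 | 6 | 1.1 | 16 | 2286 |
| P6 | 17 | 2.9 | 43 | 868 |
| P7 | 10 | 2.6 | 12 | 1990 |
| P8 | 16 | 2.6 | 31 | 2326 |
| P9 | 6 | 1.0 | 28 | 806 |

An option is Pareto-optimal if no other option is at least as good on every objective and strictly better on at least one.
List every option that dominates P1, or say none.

P2: worse on battery life (13 vs 18).
P3: worse on battery life (5 vs 18).
P4: worse on battery life (8 vs 18).
P5: worse on battery life (6 vs 18).
P6: worse on battery life (17 vs 18).
P7: worse on battery life (10 vs 18).
P8: worse on battery life (16 vs 18).
P9: worse on battery life (6 vs 18).
No option dominates P1.

none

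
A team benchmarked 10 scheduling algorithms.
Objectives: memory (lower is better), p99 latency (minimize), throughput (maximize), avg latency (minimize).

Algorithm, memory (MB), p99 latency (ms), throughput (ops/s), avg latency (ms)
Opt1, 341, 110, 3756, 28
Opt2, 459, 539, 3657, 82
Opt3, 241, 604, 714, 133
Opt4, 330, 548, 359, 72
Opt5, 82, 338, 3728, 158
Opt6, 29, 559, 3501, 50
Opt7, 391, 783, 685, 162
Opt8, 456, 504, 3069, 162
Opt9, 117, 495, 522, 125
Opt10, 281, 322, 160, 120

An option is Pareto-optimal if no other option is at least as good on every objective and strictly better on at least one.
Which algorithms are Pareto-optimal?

Opt1: not dominated (best p99 latency).
Opt2: dominated by Opt1 (memory 341≤459, p99 latency 110≤539, throughput 3756≥3657, avg latency 28≤82).
Opt3: dominated by Opt6 (memory 29≤241, p99 latency 559≤604, throughput 3501≥714, avg latency 50≤133).
Opt4: not dominated.
Opt5: not dominated.
Opt6: not dominated (best memory).
Opt7: dominated by Opt1 (memory 341≤391, p99 latency 110≤783, throughput 3756≥685, avg latency 28≤162).
Opt8: dominated by Opt1 (memory 341≤456, p99 latency 110≤504, throughput 3756≥3069, avg latency 28≤162).
Opt9: not dominated.
Opt10: not dominated.

Opt1, Opt4, Opt5, Opt6, Opt9, Opt10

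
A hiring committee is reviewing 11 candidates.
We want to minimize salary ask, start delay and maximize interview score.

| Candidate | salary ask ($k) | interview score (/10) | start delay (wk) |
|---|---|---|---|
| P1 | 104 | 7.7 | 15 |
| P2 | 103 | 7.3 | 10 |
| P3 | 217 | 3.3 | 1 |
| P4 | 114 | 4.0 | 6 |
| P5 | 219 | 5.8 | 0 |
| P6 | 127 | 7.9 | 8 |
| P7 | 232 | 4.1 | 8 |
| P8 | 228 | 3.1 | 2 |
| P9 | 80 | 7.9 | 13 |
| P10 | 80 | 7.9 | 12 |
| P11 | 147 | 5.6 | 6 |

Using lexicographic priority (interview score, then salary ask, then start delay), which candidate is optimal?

First maximize interview score: best is 7.9, kept {P6, P9, P10}.
Then minimize salary ask: best is 80, kept {P9, P10}.
Then minimize start delay: best is 12, kept {P10}.

P10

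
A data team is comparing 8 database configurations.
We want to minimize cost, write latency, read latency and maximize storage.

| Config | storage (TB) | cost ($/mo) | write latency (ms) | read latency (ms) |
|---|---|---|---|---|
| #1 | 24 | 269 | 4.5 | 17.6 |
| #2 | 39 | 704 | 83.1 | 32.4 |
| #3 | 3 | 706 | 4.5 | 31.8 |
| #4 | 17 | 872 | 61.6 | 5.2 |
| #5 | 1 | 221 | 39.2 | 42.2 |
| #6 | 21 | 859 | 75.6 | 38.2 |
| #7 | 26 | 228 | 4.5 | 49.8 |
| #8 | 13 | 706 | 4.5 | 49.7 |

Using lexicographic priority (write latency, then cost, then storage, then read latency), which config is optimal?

#7

First minimize write latency: best is 4.5, kept {#1, #3, #7, #8}.
Then minimize cost: best is 228, kept {#7}.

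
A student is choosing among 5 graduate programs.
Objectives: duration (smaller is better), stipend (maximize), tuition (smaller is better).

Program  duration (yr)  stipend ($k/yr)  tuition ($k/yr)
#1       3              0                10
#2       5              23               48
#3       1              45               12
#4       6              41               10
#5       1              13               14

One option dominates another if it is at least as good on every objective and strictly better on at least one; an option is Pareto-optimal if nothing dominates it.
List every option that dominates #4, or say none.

#1: worse on stipend (0 vs 41).
#2: worse on stipend (23 vs 41).
#3: worse on tuition (12 vs 10).
#5: worse on stipend (13 vs 41).
No option dominates #4.

none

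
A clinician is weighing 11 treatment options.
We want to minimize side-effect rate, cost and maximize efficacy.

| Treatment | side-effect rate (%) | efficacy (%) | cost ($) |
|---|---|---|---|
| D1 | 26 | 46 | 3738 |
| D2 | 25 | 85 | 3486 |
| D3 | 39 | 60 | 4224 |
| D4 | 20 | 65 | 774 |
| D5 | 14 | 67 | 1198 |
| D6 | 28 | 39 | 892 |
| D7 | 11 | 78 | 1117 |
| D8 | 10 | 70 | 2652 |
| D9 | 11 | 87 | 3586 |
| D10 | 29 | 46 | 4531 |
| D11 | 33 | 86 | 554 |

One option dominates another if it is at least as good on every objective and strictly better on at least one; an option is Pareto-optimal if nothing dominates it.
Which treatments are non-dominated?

D2, D4, D7, D8, D9, D11

D1: dominated by D2 (side-effect rate 25≤26, efficacy 85≥46, cost 3486≤3738).
D2: not dominated.
D3: dominated by D2 (side-effect rate 25≤39, efficacy 85≥60, cost 3486≤4224).
D4: not dominated.
D5: dominated by D7 (side-effect rate 11≤14, efficacy 78≥67, cost 1117≤1198).
D6: dominated by D4 (side-effect rate 20≤28, efficacy 65≥39, cost 774≤892).
D7: not dominated.
D8: not dominated (best side-effect rate).
D9: not dominated (best efficacy).
D10: dominated by D1 (side-effect rate 26≤29, efficacy 46≥46, cost 3738≤4531).
D11: not dominated (best cost).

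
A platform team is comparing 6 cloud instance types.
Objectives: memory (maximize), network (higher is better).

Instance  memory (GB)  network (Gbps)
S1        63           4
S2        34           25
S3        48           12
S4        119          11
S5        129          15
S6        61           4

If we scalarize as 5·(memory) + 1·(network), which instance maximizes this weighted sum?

S5

S1: 5·63 + 1·4 = 319
S2: 5·34 + 1·25 = 195
S3: 5·48 + 1·12 = 252
S4: 5·119 + 1·11 = 606
S5: 5·129 + 1·15 = 660
S6: 5·61 + 1·4 = 309
Highest: S5 at 660.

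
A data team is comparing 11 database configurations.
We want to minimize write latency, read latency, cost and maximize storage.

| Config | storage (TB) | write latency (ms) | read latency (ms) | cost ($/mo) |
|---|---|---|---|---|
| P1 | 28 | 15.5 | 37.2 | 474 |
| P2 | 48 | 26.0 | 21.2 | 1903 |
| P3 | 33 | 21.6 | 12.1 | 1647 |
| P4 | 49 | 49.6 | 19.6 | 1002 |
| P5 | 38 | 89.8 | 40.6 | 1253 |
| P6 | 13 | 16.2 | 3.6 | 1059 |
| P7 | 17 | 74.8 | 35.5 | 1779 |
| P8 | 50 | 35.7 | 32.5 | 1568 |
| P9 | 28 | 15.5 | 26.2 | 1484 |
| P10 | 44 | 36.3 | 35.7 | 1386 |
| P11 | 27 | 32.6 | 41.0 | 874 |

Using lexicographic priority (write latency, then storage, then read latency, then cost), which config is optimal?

P9

First minimize write latency: best is 15.5, kept {P1, P9}.
Then maximize storage: best is 28, kept {P1, P9}.
Then minimize read latency: best is 26.2, kept {P9}.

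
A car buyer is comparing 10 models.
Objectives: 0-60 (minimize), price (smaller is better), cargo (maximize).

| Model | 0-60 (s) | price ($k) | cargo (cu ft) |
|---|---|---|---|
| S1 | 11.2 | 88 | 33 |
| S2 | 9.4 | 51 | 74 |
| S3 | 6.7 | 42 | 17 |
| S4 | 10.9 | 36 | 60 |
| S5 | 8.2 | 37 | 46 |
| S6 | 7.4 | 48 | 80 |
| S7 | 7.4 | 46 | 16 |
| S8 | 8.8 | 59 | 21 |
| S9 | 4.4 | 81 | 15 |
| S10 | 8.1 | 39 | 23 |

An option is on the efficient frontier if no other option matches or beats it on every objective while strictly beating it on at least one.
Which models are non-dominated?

S1: dominated by S2 (0-60 9.4≤11.2, price 51≤88, cargo 74≥33).
S2: dominated by S6 (0-60 7.4≤9.4, price 48≤51, cargo 80≥74).
S3: not dominated.
S4: not dominated (best price).
S5: not dominated.
S6: not dominated (best cargo).
S7: dominated by S3 (0-60 6.7≤7.4, price 42≤46, cargo 17≥16).
S8: dominated by S5 (0-60 8.2≤8.8, price 37≤59, cargo 46≥21).
S9: not dominated (best 0-60).
S10: not dominated.

S3, S4, S5, S6, S9, S10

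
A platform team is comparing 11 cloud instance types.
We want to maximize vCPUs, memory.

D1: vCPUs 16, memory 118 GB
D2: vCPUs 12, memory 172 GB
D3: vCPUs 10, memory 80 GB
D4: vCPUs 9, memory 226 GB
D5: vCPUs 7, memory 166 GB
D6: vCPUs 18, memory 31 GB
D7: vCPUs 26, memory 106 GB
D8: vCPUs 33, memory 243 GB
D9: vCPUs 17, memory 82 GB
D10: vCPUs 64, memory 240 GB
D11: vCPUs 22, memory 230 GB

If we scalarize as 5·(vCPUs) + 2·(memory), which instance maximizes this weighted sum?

D10

D1: 5·16 + 2·118 = 316
D2: 5·12 + 2·172 = 404
D3: 5·10 + 2·80 = 210
D4: 5·9 + 2·226 = 497
D5: 5·7 + 2·166 = 367
D6: 5·18 + 2·31 = 152
D7: 5·26 + 2·106 = 342
D8: 5·33 + 2·243 = 651
D9: 5·17 + 2·82 = 249
D10: 5·64 + 2·240 = 800
D11: 5·22 + 2·230 = 570
Highest: D10 at 800.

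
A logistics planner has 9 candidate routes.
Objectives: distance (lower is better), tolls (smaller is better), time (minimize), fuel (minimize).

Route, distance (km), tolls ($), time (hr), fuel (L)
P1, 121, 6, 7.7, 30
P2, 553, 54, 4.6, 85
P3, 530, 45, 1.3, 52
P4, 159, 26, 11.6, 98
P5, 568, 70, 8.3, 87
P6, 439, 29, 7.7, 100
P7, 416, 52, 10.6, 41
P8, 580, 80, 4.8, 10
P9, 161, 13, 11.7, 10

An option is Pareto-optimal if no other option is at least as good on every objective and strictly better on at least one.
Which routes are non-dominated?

P1: not dominated (best distance).
P2: dominated by P3 (distance 530≤553, tolls 45≤54, time 1.3≤4.6, fuel 52≤85).
P3: not dominated (best time).
P4: dominated by P1 (distance 121≤159, tolls 6≤26, time 7.7≤11.6, fuel 30≤98).
P5: dominated by P1 (distance 121≤568, tolls 6≤70, time 7.7≤8.3, fuel 30≤87).
P6: dominated by P1 (distance 121≤439, tolls 6≤29, time 7.7≤7.7, fuel 30≤100).
P7: dominated by P1 (distance 121≤416, tolls 6≤52, time 7.7≤10.6, fuel 30≤41).
P8: not dominated.
P9: not dominated.

P1, P3, P8, P9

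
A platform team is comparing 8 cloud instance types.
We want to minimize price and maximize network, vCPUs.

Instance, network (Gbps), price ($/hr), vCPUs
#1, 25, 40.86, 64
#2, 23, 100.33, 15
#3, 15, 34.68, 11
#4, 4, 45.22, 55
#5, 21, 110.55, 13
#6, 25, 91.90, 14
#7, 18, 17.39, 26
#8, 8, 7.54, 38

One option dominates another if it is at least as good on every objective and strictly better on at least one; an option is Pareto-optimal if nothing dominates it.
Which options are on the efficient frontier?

#1, #7, #8

#1: not dominated (best vCPUs).
#2: dominated by #1 (network 25≥23, price 40.86≤100.33, vCPUs 64≥15).
#3: dominated by #7 (network 18≥15, price 17.39≤34.68, vCPUs 26≥11).
#4: dominated by #1 (network 25≥4, price 40.86≤45.22, vCPUs 64≥55).
#5: dominated by #1 (network 25≥21, price 40.86≤110.55, vCPUs 64≥13).
#6: dominated by #1 (network 25≥25, price 40.86≤91.90, vCPUs 64≥14).
#7: not dominated.
#8: not dominated (best price).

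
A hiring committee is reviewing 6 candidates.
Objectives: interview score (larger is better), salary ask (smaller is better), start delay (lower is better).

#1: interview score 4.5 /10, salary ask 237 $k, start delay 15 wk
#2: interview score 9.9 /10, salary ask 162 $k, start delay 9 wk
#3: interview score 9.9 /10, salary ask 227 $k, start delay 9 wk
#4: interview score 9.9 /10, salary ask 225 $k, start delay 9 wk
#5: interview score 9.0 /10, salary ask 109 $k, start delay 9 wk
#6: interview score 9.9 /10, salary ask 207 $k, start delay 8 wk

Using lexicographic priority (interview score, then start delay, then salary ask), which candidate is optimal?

#6

First maximize interview score: best is 9.9, kept {#2, #3, #4, #6}.
Then minimize start delay: best is 8, kept {#6}.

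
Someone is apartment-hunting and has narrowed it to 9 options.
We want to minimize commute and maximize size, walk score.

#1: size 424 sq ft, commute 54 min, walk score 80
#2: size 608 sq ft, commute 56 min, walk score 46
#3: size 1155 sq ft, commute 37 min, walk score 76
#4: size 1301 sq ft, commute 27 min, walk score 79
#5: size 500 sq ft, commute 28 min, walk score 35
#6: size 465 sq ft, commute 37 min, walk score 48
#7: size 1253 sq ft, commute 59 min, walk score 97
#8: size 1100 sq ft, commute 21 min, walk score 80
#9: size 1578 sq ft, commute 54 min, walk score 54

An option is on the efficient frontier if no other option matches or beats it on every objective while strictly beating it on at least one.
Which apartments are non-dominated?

#4, #7, #8, #9

#1: dominated by #8 (size 1100≥424, commute 21≤54, walk score 80≥80).
#2: dominated by #3 (size 1155≥608, commute 37≤56, walk score 76≥46).
#3: dominated by #4 (size 1301≥1155, commute 27≤37, walk score 79≥76).
#4: not dominated.
#5: dominated by #4 (size 1301≥500, commute 27≤28, walk score 79≥35).
#6: dominated by #3 (size 1155≥465, commute 37≤37, walk score 76≥48).
#7: not dominated (best walk score).
#8: not dominated (best commute).
#9: not dominated (best size).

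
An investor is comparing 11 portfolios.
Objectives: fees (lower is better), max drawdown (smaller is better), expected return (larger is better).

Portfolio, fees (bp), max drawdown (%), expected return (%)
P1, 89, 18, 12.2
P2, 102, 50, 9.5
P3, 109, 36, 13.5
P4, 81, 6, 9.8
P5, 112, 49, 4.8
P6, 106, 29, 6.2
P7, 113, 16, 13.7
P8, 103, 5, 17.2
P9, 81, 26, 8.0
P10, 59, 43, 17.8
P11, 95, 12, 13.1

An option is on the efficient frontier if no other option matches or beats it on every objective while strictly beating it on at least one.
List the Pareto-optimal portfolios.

P1, P4, P8, P10, P11

P1: not dominated.
P2: dominated by P1 (fees 89≤102, max drawdown 18≤50, expected return 12.2≥9.5).
P3: dominated by P8 (fees 103≤109, max drawdown 5≤36, expected return 17.2≥13.5).
P4: not dominated.
P5: dominated by P1 (fees 89≤112, max drawdown 18≤49, expected return 12.2≥4.8).
P6: dominated by P1 (fees 89≤106, max drawdown 18≤29, expected return 12.2≥6.2).
P7: dominated by P8 (fees 103≤113, max drawdown 5≤16, expected return 17.2≥13.7).
P8: not dominated (best max drawdown).
P9: dominated by P4 (fees 81≤81, max drawdown 6≤26, expected return 9.8≥8.0).
P10: not dominated (best fees).
P11: not dominated.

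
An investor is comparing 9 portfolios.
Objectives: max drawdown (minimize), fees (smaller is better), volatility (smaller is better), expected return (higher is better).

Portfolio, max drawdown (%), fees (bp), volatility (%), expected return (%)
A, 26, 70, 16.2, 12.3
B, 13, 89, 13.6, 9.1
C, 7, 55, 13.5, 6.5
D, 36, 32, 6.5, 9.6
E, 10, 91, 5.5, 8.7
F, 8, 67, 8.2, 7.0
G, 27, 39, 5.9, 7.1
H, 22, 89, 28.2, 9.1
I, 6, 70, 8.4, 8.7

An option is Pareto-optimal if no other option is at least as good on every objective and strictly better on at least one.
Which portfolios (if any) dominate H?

B: max drawdown 13≤22, fees 89≤89, volatility 13.6≤28.2, expected return 9.1≥9.1 — dominates H.
Others (A, C, D, E, F, G, I) are each worse than H on at least one objective.

B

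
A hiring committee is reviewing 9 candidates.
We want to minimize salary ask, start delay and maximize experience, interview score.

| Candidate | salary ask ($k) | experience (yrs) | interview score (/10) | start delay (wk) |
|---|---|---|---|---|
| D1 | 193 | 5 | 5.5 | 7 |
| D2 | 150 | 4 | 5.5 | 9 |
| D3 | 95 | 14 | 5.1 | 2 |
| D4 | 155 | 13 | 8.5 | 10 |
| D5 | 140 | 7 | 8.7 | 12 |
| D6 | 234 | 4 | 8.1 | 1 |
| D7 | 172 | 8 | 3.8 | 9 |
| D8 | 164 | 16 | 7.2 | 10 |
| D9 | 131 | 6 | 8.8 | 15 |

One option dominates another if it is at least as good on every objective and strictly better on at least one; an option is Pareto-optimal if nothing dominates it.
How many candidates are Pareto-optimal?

D1: not dominated.
D2: not dominated.
D3: not dominated (best salary ask).
D4: not dominated.
D5: not dominated.
D6: not dominated (best start delay).
D7: dominated by D3 (salary ask 95≤172, experience 14≥8, interview score 5.1≥3.8, start delay 2≤9).
D8: not dominated (best experience).
D9: not dominated (best interview score).
Pareto-optimal: D1, D2, D3, D4, D5, D6, D8, D9 → 8.

8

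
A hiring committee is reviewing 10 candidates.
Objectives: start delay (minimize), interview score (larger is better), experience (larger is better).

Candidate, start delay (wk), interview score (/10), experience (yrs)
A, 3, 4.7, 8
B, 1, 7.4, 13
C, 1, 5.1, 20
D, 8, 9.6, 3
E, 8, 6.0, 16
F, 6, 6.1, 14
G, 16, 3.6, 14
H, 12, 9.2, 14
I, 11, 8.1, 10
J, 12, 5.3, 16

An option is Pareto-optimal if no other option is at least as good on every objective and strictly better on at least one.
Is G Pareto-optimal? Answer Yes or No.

No

C vs G: start delay 1≤16, interview score 5.1≥3.6, experience 20≥14 — C is at least as good on every objective and strictly better on at least one, so C dominates G.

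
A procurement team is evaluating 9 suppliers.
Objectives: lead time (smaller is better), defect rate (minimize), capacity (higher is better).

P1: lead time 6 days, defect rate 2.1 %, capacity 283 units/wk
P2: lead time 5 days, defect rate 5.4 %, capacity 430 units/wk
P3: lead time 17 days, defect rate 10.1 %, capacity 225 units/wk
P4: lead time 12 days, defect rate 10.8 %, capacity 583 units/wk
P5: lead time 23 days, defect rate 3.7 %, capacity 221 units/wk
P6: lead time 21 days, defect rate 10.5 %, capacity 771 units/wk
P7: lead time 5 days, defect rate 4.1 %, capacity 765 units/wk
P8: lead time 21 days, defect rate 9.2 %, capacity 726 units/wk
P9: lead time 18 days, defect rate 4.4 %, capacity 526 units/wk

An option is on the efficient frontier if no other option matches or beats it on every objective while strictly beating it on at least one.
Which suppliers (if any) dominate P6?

none

P1: worse on capacity (283 vs 771).
P2: worse on capacity (430 vs 771).
P3: worse on capacity (225 vs 771).
P4: worse on defect rate (10.8 vs 10.5).
P5: worse on lead time (23 vs 21).
P7: worse on capacity (765 vs 771).
P8: worse on capacity (726 vs 771).
P9: worse on capacity (526 vs 771).
No option dominates P6.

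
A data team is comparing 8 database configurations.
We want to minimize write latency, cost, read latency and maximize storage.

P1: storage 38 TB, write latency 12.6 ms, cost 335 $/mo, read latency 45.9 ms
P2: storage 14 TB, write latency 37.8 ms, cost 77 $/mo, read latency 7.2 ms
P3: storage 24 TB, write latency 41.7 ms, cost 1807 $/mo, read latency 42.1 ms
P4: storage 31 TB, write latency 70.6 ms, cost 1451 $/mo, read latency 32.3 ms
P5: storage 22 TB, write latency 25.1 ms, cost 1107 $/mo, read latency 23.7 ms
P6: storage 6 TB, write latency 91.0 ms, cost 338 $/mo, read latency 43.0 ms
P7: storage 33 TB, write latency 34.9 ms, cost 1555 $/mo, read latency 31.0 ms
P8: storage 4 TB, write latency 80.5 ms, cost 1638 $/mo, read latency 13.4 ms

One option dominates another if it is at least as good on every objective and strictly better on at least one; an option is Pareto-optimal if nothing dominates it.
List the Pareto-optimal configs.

P1, P2, P4, P5, P7

P1: not dominated (best storage).
P2: not dominated (best cost).
P3: dominated by P7 (storage 33≥24, write latency 34.9≤41.7, cost 1555≤1807, read latency 31.0≤42.1).
P4: not dominated.
P5: not dominated.
P6: dominated by P2 (storage 14≥6, write latency 37.8≤91.0, cost 77≤338, read latency 7.2≤43.0).
P7: not dominated.
P8: dominated by P2 (storage 14≥4, write latency 37.8≤80.5, cost 77≤1638, read latency 7.2≤13.4).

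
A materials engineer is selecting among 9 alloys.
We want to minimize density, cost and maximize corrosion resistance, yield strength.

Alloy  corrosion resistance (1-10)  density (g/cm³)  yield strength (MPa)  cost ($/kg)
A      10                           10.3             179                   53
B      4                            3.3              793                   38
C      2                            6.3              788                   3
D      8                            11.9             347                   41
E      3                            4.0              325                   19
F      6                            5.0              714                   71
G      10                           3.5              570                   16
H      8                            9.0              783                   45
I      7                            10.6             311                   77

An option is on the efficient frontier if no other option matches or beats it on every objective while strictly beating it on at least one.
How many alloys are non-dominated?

A: dominated by G (corrosion resistance 10≥10, density 3.5≤10.3, yield strength 570≥179, cost 16≤53).
B: not dominated (best density).
C: not dominated (best cost).
D: dominated by G (corrosion resistance 10≥8, density 3.5≤11.9, yield strength 570≥347, cost 16≤41).
E: dominated by G (corrosion resistance 10≥3, density 3.5≤4.0, yield strength 570≥325, cost 16≤19).
F: not dominated.
G: not dominated.
H: not dominated.
I: dominated by G (corrosion resistance 10≥7, density 3.5≤10.6, yield strength 570≥311, cost 16≤77).
Pareto-optimal: B, C, F, G, H → 5.

5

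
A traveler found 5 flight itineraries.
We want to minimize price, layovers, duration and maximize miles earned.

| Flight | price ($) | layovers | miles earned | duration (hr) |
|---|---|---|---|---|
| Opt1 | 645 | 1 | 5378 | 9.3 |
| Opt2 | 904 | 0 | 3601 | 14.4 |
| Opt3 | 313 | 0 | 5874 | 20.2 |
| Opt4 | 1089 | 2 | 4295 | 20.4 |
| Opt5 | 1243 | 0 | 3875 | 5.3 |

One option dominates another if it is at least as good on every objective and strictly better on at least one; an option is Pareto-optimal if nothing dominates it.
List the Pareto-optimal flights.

Opt1: not dominated.
Opt2: not dominated.
Opt3: not dominated (best price).
Opt4: dominated by Opt1 (price 645≤1089, layovers 1≤2, miles earned 5378≥4295, duration 9.3≤20.4).
Opt5: not dominated (best duration).

Opt1, Opt2, Opt3, Opt5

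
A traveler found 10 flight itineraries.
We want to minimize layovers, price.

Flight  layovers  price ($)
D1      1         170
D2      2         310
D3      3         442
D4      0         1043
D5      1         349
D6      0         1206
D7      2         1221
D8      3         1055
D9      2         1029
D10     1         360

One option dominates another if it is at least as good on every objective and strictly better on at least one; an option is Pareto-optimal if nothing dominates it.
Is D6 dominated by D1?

D1 vs D6: D1 is worse on layovers (1 vs 0), so it does not dominate D6.

No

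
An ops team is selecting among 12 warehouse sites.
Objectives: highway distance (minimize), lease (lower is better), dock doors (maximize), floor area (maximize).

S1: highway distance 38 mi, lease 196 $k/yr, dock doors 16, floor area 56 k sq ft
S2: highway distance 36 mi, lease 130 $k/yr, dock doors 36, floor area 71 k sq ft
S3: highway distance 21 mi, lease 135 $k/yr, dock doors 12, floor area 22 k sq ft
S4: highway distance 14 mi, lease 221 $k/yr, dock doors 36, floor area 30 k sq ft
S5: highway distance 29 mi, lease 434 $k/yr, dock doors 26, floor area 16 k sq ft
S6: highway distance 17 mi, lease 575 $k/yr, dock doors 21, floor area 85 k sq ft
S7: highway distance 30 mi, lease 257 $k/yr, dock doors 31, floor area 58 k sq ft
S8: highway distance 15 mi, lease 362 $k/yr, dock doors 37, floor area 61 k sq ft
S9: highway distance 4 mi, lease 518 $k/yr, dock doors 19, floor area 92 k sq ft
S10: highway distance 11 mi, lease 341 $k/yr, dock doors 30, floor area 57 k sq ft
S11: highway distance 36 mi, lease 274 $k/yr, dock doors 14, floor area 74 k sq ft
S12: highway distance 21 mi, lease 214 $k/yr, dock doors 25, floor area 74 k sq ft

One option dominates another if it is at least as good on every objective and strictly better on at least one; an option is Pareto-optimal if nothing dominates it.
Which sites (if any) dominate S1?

S2: highway distance 36≤38, lease 130≤196, dock doors 36≥16, floor area 71≥56 — dominates S1.
Others (S3, S4, S5, S6, S7, S8, S9, S10, S11, S12) are each worse than S1 on at least one objective.

S2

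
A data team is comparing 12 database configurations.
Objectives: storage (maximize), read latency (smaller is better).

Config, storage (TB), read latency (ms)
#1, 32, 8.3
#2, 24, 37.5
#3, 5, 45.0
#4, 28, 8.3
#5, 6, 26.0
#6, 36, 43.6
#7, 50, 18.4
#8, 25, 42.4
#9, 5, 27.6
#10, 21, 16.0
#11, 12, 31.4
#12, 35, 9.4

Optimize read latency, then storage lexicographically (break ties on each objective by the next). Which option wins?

First minimize read latency: best is 8.3, kept {#1, #4}.
Then maximize storage: best is 32, kept {#1}.

#1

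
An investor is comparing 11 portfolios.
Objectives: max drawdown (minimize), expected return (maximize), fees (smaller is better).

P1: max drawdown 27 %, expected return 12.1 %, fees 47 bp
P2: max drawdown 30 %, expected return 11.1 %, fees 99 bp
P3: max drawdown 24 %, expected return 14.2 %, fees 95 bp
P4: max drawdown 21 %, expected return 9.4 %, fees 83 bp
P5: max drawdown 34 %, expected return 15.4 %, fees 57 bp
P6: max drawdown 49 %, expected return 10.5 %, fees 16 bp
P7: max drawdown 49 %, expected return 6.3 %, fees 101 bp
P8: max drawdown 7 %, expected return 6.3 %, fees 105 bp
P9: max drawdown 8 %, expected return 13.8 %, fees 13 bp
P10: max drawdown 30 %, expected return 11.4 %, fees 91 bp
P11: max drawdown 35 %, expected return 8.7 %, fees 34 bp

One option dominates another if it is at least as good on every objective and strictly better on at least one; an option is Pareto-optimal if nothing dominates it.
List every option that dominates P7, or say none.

P1: max drawdown 27≤49, expected return 12.1≥6.3, fees 47≤101 — dominates P7.
P2: max drawdown 30≤49, expected return 11.1≥6.3, fees 99≤101 — dominates P7.
P3: max drawdown 24≤49, expected return 14.2≥6.3, fees 95≤101 — dominates P7.
P4: max drawdown 21≤49, expected return 9.4≥6.3, fees 83≤101 — dominates P7.
P5: max drawdown 34≤49, expected return 15.4≥6.3, fees 57≤101 — dominates P7.
P6: max drawdown 49≤49, expected return 10.5≥6.3, fees 16≤101 — dominates P7.
P9: max drawdown 8≤49, expected return 13.8≥6.3, fees 13≤101 — dominates P7.
P10: max drawdown 30≤49, expected return 11.4≥6.3, fees 91≤101 — dominates P7.
P11: max drawdown 35≤49, expected return 8.7≥6.3, fees 34≤101 — dominates P7.
Others (P8) are each worse than P7 on at least one objective.

P1, P2, P3, P4, P5, P6, P9, P10, P11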